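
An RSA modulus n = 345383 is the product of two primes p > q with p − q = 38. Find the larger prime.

Since p = q + 38, we have 345383 = q(q + 38), so q² + 38q − 345383 = 0.
Discriminant: 38² + 4·345383 = 1444 + 1381532 = 1382976; √1382976 = 1176.
q = (−38 + 1176)/2 = 569, and p = q + 38 = 607.
Check: 569 · 607 = 345383.

607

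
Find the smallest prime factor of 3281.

17

3281 is odd.
Digit sum 14, not divisible by 3.
Ends in 1: not divisible by 5.
7: 3281 = 7·468 + 5
11: 3281 = 11·298 + 3
13: 3281 = 13·252 + 5
17: 3281 = 17·193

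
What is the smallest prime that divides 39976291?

39976291 is odd.
Digit sum 46, not divisible by 3.
Ends in 1: not divisible by 5.
7: 39976291 = 7·5710898 + 5
11: 39976291 = 11·3634208 + 3
13: 39976291 = 13·3075099 + 4
17: 39976291 = 17·2351546 + 9
19: 39976291 = 19·2104015 + 6
23: 39976291 = 23·1738099 + 14
29: 39976291 = 29·1378492 + 23
31: 39976291 = 31·1289557 + 24
37: 39976291 = 37·1080440 + 11
41: 39976291 = 41·975031 + 20
43: 39976291 = 43·929681 + 8
47: 39976291 = 47·850559 + 18
53: 39976291 = 53·754269 + 34
59: 39976291 = 59·677564 + 15
61: 39976291 = 61·655349 + 2
67: 39976291 = 67·596661 + 4
71: 39976291 = 71·563046 + 25
73: 39976291 = 73·547620 + 31
79: 39976291 = 79·506029

79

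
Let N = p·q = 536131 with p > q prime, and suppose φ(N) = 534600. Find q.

φ(n) = (p−1)(q−1) = n − (p+q) + 1, so p + q = 536131 − 534600 + 1 = 1532.
p and q are the roots of t² − 1532t + 536131 = 0.
Discriminant: 1532² − 4·536131 = 2347024 − 2144524 = 202500; √202500 = 450.
q = (1532 − 450)/2 = 541, p = (1532 + 450)/2 = 991.
Check: 541 · 991 = 536131.

541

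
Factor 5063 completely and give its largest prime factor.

5063 = 61 · 83
83 is prime.
So 5063 = 61 · 83; the largest prime factor is 83.

83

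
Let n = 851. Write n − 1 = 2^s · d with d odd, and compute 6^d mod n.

302

851 − 1 = 850 = 2^1 · 425, so d = 425.
6^1 ≡ 6 (mod 851)
6^2 ≡ 6^2 = 36 ≡ 36 (mod 851)
6^4 ≡ 36^2 = 1296 ≡ 445 (mod 851)
6^8 ≡ 445^2 = 198025 ≡ 593 (mod 851)
6^16 ≡ 593^2 = 351649 ≡ 186 (mod 851)
6^32 ≡ 186^2 = 34596 ≡ 556 (mod 851)
6^64 ≡ 556^2 = 309136 ≡ 223 (mod 851)
6^128 ≡ 223^2 = 49729 ≡ 371 (mod 851)
6^256 ≡ 371^2 = 137641 ≡ 630 (mod 851)
425 = 256 + 128 + 32 + 8 + 1 in binary powers of 2.
So 6^425 ≡ 630 · 371 · 556 · 593 · 6 ≡ 302 (mod 851).
Squaring chain: 302; never reaches −1, so base 6 is a Miller–Rabin witness that 851 is composite.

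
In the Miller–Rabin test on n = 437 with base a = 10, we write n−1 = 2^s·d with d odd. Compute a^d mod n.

437 − 1 = 436 = 2^2 · 109, so d = 109.
10^1 ≡ 10 (mod 437)
10^2 ≡ 10^2 = 100 ≡ 100 (mod 437)
10^4 ≡ 100^2 = 10000 ≡ 386 (mod 437)
10^8 ≡ 386^2 = 148996 ≡ 416 (mod 437)
10^16 ≡ 416^2 = 173056 ≡ 4 (mod 437)
10^32 ≡ 4^2 = 16 ≡ 16 (mod 437)
10^64 ≡ 16^2 = 256 ≡ 256 (mod 437)
109 = 64 + 32 + 8 + 4 + 1 in binary powers of 2.
So 10^109 ≡ 256 · 16 · 416 · 386 · 10 ≡ 352 (mod 437).
Squaring chain: 352 → 233; never reaches −1, so base 10 is a Miller–Rabin witness that 437 is composite.

352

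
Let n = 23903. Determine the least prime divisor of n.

11

23903 is odd.
Digit sum 17, not divisible by 3.
Ends in 3: not divisible by 5.
7: 23903 = 7·3414 + 5
11: 23903 = 11·2173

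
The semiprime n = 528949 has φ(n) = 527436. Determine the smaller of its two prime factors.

547

φ(n) = (p−1)(q−1) = n − (p+q) + 1, so p + q = 528949 − 527436 + 1 = 1514.
p and q are the roots of t² − 1514t + 528949 = 0.
Discriminant: 1514² − 4·528949 = 2292196 − 2115796 = 176400; √176400 = 420.
q = (1514 − 420)/2 = 547, p = (1514 + 420)/2 = 967.
Check: 547 · 967 = 528949.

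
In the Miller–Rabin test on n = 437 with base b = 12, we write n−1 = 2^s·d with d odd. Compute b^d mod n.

437 − 1 = 436 = 2^2 · 109, so d = 109.
12^1 ≡ 12 (mod 437)
12^2 ≡ 12^2 = 144 ≡ 144 (mod 437)
12^4 ≡ 144^2 = 20736 ≡ 197 (mod 437)
12^8 ≡ 197^2 = 38809 ≡ 353 (mod 437)
12^16 ≡ 353^2 = 124609 ≡ 64 (mod 437)
12^32 ≡ 64^2 = 4096 ≡ 163 (mod 437)
12^64 ≡ 163^2 = 26569 ≡ 349 (mod 437)
109 = 64 + 32 + 8 + 4 + 1 in binary powers of 2.
So 12^109 ≡ 349 · 163 · 353 · 197 · 12 ≡ 278 (mod 437).
Squaring chain: 278 → 372; never reaches −1, so base 12 is a Miller–Rabin witness that 437 is composite.

278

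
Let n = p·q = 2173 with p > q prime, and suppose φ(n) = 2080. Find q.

φ(n) = (p−1)(q−1) = n − (p+q) + 1, so p + q = 2173 − 2080 + 1 = 94.
p and q are the roots of t² − 94t + 2173 = 0.
Discriminant: 94² − 4·2173 = 8836 − 8692 = 144; √144 = 12.
q = (94 − 12)/2 = 41, p = (94 + 12)/2 = 53.
Check: 41 · 53 = 2173.

41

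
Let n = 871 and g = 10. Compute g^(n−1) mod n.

625

10^1 ≡ 10 (mod 871)
10^2 ≡ 10^2 = 100 ≡ 100 (mod 871)
10^4 ≡ 100^2 = 10000 ≡ 419 (mod 871)
10^8 ≡ 419^2 = 175561 ≡ 490 (mod 871)
10^16 ≡ 490^2 = 240100 ≡ 575 (mod 871)
10^32 ≡ 575^2 = 330625 ≡ 516 (mod 871)
10^64 ≡ 516^2 = 266256 ≡ 601 (mod 871)
10^128 ≡ 601^2 = 361201 ≡ 607 (mod 871)
10^256 ≡ 607^2 = 368449 ≡ 16 (mod 871)
10^512 ≡ 16^2 = 256 ≡ 256 (mod 871)
870 = 512 + 256 + 64 + 32 + 4 + 2 in binary powers of 2.
So 10^870 ≡ 256 · 16 · 601 · 516 · 419 · 100 ≡ 625 (mod 871).
Since 625 ≠ 1, base 10 is a Fermat witness: 871 is composite.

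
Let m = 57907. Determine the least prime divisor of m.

79

57907 is odd.
Digit sum 28, not divisible by 3.
Ends in 7: not divisible by 5.
7: 57907 = 7·8272 + 3
11: 57907 = 11·5264 + 3
13: 57907 = 13·4454 + 5
17: 57907 = 17·3406 + 5
19: 57907 = 19·3047 + 14
23: 57907 = 23·2517 + 16
29: 57907 = 29·1996 + 23
31: 57907 = 31·1867 + 30
37: 57907 = 37·1565 + 2
41: 57907 = 41·1412 + 15
43: 57907 = 43·1346 + 29
47: 57907 = 47·1232 + 3
53: 57907 = 53·1092 + 31
59: 57907 = 59·981 + 28
61: 57907 = 61·949 + 18
67: 57907 = 67·864 + 19
71: 57907 = 71·815 + 42
73: 57907 = 73·793 + 18
79: 57907 = 79·733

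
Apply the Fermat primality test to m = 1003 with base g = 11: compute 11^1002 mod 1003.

11^1 ≡ 11 (mod 1003)
11^2 ≡ 11^2 = 121 ≡ 121 (mod 1003)
11^4 ≡ 121^2 = 14641 ≡ 599 (mod 1003)
11^8 ≡ 599^2 = 358801 ≡ 730 (mod 1003)
11^16 ≡ 730^2 = 532900 ≡ 307 (mod 1003)
11^32 ≡ 307^2 = 94249 ≡ 970 (mod 1003)
11^64 ≡ 970^2 = 940900 ≡ 86 (mod 1003)
11^128 ≡ 86^2 = 7396 ≡ 375 (mod 1003)
11^256 ≡ 375^2 = 140625 ≡ 205 (mod 1003)
11^512 ≡ 205^2 = 42025 ≡ 902 (mod 1003)
1002 = 512 + 256 + 128 + 64 + 32 + 8 + 2 in binary powers of 2.
So 11^1002 ≡ 902 · 205 · 375 · 86 · 970 · 730 · 121 ≡ 661 (mod 1003).
Since 661 ≠ 1, base 11 is a Fermat witness: 1003 is composite.

661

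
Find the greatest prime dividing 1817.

79

1817 = 23 · 79
79 is prime.
So 1817 = 23 · 79; the largest prime factor is 79.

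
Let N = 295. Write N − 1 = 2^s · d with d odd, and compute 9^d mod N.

199

295 − 1 = 294 = 2^1 · 147, so d = 147.
9^1 ≡ 9 (mod 295)
9^2 ≡ 9^2 = 81 ≡ 81 (mod 295)
9^4 ≡ 81^2 = 6561 ≡ 71 (mod 295)
9^8 ≡ 71^2 = 5041 ≡ 26 (mod 295)
9^16 ≡ 26^2 = 676 ≡ 86 (mod 295)
9^32 ≡ 86^2 = 7396 ≡ 21 (mod 295)
9^64 ≡ 21^2 = 441 ≡ 146 (mod 295)
9^128 ≡ 146^2 = 21316 ≡ 76 (mod 295)
147 = 128 + 16 + 2 + 1 in binary powers of 2.
So 9^147 ≡ 76 · 86 · 81 · 9 ≡ 199 (mod 295).
Squaring chain: 199; never reaches −1, so base 9 is a Miller–Rabin witness that 295 is composite.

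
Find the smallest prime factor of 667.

23

667 is odd.
Digit sum 19, not divisible by 3.
Ends in 7: not divisible by 5.
7: 667 = 7·95 + 2
11: 667 = 11·60 + 7
13: 667 = 13·51 + 4
17: 667 = 17·39 + 4
19: 667 = 19·35 + 2
23: 667 = 23·29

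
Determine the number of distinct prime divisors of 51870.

51870 = 2 · 25935
25935 = 3 · 8645
8645 = 5 · 1729
1729 = 7 · 247
247 = 13 · 19
51870 = 2 · 3 · 5 · 7 · 13 · 19, which has 6 distinct prime factors.

6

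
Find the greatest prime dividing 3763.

71

3763 = 53 · 71
71 is prime.
So 3763 = 53 · 71; the largest prime factor is 71.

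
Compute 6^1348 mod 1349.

161

6^1 ≡ 6 (mod 1349)
6^2 ≡ 6^2 = 36 ≡ 36 (mod 1349)
6^4 ≡ 36^2 = 1296 ≡ 1296 (mod 1349)
6^8 ≡ 1296^2 = 1679616 ≡ 111 (mod 1349)
6^16 ≡ 111^2 = 12321 ≡ 180 (mod 1349)
6^32 ≡ 180^2 = 32400 ≡ 24 (mod 1349)
6^64 ≡ 24^2 = 576 ≡ 576 (mod 1349)
6^128 ≡ 576^2 = 331776 ≡ 1271 (mod 1349)
6^256 ≡ 1271^2 = 1615441 ≡ 688 (mod 1349)
6^512 ≡ 688^2 = 473344 ≡ 1194 (mod 1349)
6^1024 ≡ 1194^2 = 1425636 ≡ 1092 (mod 1349)
1348 = 1024 + 256 + 64 + 4 in binary powers of 2.
So 6^1348 ≡ 1092 · 688 · 576 · 1296 ≡ 161 (mod 1349).
Since 161 ≠ 1, base 6 is a Fermat witness: 1349 is composite.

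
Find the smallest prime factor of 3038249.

3038249 is odd.
Digit sum 29, not divisible by 3.
Ends in 9: not divisible by 5.
7: 3038249 = 7·434035 + 4
11: 3038249 = 11·276204 + 5
13: 3038249 = 13·233711 + 6
17: 3038249 = 17·178720 + 9
19: 3038249 = 19·159907 + 16
23: 3038249 = 23·132097 + 18
29: 3038249 = 29·104767 + 6
31: 3038249 = 31·98008 + 1
37: 3038249 = 37·82114 + 31
41: 3038249 = 41·74103 + 26
43: 3038249 = 43·70656 + 41
47: 3038249 = 47·64643 + 28
53: 3038249 = 53·57325 + 24
59: 3038249 = 59·51495 + 44
61: 3038249 = 61·49807 + 22
67: 3038249 = 67·45347

67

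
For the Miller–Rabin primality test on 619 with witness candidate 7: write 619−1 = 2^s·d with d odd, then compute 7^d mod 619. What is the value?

1

619 − 1 = 618 = 2^1 · 309, so d = 309.
7^1 ≡ 7 (mod 619)
7^2 ≡ 7^2 = 49 ≡ 49 (mod 619)
7^4 ≡ 49^2 = 2401 ≡ 544 (mod 619)
7^8 ≡ 544^2 = 295936 ≡ 54 (mod 619)
7^16 ≡ 54^2 = 2916 ≡ 440 (mod 619)
7^32 ≡ 440^2 = 193600 ≡ 472 (mod 619)
7^64 ≡ 472^2 = 222784 ≡ 563 (mod 619)
7^128 ≡ 563^2 = 316969 ≡ 41 (mod 619)
7^256 ≡ 41^2 = 1681 ≡ 443 (mod 619)
309 = 256 + 32 + 16 + 4 + 1 in binary powers of 2.
So 7^309 ≡ 443 · 472 · 440 · 544 · 7 ≡ 1 (mod 619).
Since 7^d ≡ 1 (mod 619), base 7 does not prove 619 composite.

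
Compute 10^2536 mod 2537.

547

10^1 ≡ 10 (mod 2537)
10^2 ≡ 10^2 = 100 ≡ 100 (mod 2537)
10^4 ≡ 100^2 = 10000 ≡ 2389 (mod 2537)
10^8 ≡ 2389^2 = 5707321 ≡ 1608 (mod 2537)
10^16 ≡ 1608^2 = 2585664 ≡ 461 (mod 2537)
10^32 ≡ 461^2 = 212521 ≡ 1950 (mod 2537)
10^64 ≡ 1950^2 = 3802500 ≡ 2074 (mod 2537)
10^128 ≡ 2074^2 = 4301476 ≡ 1261 (mod 2537)
10^256 ≡ 1261^2 = 1590121 ≡ 1959 (mod 2537)
10^512 ≡ 1959^2 = 3837681 ≡ 1737 (mod 2537)
10^1024 ≡ 1737^2 = 3017169 ≡ 676 (mod 2537)
10^2048 ≡ 676^2 = 456976 ≡ 316 (mod 2537)
2536 = 2048 + 256 + 128 + 64 + 32 + 8 in binary powers of 2.
So 10^2536 ≡ 316 · 1959 · 1261 · 2074 · 1950 · 1608 ≡ 547 (mod 2537).
Since 547 ≠ 1, base 10 is a Fermat witness: 2537 is composite.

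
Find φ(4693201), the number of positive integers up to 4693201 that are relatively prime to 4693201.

4609488

Factor: 4693201 = 157 · 167 · 179.
φ(4693201) = (157−1) · (167−1) · (179−1) = 156 · 166 · 178 = 4609488.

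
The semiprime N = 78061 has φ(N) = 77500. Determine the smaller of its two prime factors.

251

φ(n) = (p−1)(q−1) = n − (p+q) + 1, so p + q = 78061 − 77500 + 1 = 562.
p and q are the roots of t² − 562t + 78061 = 0.
Discriminant: 562² − 4·78061 = 315844 − 312244 = 3600; √3600 = 60.
q = (562 − 60)/2 = 251, p = (562 + 60)/2 = 311.
Check: 251 · 311 = 78061.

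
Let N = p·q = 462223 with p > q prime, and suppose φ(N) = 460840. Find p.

φ(n) = (p−1)(q−1) = n − (p+q) + 1, so p + q = 462223 − 460840 + 1 = 1384.
p and q are the roots of t² − 1384t + 462223 = 0.
Discriminant: 1384² − 4·462223 = 1915456 − 1848892 = 66564; √66564 = 258.
q = (1384 − 258)/2 = 563, p = (1384 + 258)/2 = 821.
Check: 563 · 821 = 462223.

821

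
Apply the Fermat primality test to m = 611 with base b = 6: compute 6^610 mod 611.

6^1 ≡ 6 (mod 611)
6^2 ≡ 6^2 = 36 ≡ 36 (mod 611)
6^4 ≡ 36^2 = 1296 ≡ 74 (mod 611)
6^8 ≡ 74^2 = 5476 ≡ 588 (mod 611)
6^16 ≡ 588^2 = 345744 ≡ 529 (mod 611)
6^32 ≡ 529^2 = 279841 ≡ 3 (mod 611)
6^64 ≡ 3^2 = 9 ≡ 9 (mod 611)
6^128 ≡ 9^2 = 81 ≡ 81 (mod 611)
6^256 ≡ 81^2 = 6561 ≡ 451 (mod 611)
6^512 ≡ 451^2 = 203401 ≡ 549 (mod 611)
610 = 512 + 64 + 32 + 2 in binary powers of 2.
So 6^610 ≡ 549 · 9 · 3 · 36 ≡ 225 (mod 611).
Since 225 ≠ 1, base 6 is a Fermat witness: 611 is composite.

225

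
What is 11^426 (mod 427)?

365

11^1 ≡ 11 (mod 427)
11^2 ≡ 11^2 = 121 ≡ 121 (mod 427)
11^4 ≡ 121^2 = 14641 ≡ 123 (mod 427)
11^8 ≡ 123^2 = 15129 ≡ 184 (mod 427)
11^16 ≡ 184^2 = 33856 ≡ 123 (mod 427)
11^32 ≡ 123^2 = 15129 ≡ 184 (mod 427)
11^64 ≡ 184^2 = 33856 ≡ 123 (mod 427)
11^128 ≡ 123^2 = 15129 ≡ 184 (mod 427)
11^256 ≡ 184^2 = 33856 ≡ 123 (mod 427)
426 = 256 + 128 + 32 + 8 + 2 in binary powers of 2.
So 11^426 ≡ 123 · 184 · 184 · 184 · 121 ≡ 365 (mod 427).
Since 365 ≠ 1, base 11 is a Fermat witness: 427 is composite.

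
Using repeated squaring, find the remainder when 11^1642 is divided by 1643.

1444

11^1 ≡ 11 (mod 1643)
11^2 ≡ 11^2 = 121 ≡ 121 (mod 1643)
11^4 ≡ 121^2 = 14641 ≡ 1497 (mod 1643)
11^8 ≡ 1497^2 = 2241009 ≡ 1600 (mod 1643)
11^16 ≡ 1600^2 = 2560000 ≡ 206 (mod 1643)
11^32 ≡ 206^2 = 42436 ≡ 1361 (mod 1643)
11^64 ≡ 1361^2 = 1852321 ≡ 660 (mod 1643)
11^128 ≡ 660^2 = 435600 ≡ 205 (mod 1643)
11^256 ≡ 205^2 = 42025 ≡ 950 (mod 1643)
11^512 ≡ 950^2 = 902500 ≡ 493 (mod 1643)
11^1024 ≡ 493^2 = 243049 ≡ 1528 (mod 1643)
1642 = 1024 + 512 + 64 + 32 + 8 + 2 in binary powers of 2.
So 11^1642 ≡ 1528 · 493 · 660 · 1361 · 1600 · 121 ≡ 1444 (mod 1643).
Since 1444 ≠ 1, base 11 is a Fermat witness: 1643 is composite.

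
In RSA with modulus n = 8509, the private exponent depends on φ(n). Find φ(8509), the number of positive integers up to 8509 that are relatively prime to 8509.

8316

Factor: 8509 = 67 · 127.
φ(8509) = (67−1) · (127−1) = 66 · 126 = 8316.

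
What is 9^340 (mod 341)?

67

9^1 ≡ 9 (mod 341)
9^2 ≡ 9^2 = 81 ≡ 81 (mod 341)
9^4 ≡ 81^2 = 6561 ≡ 82 (mod 341)
9^8 ≡ 82^2 = 6724 ≡ 245 (mod 341)
9^16 ≡ 245^2 = 60025 ≡ 9 (mod 341)
9^32 ≡ 9^2 = 81 ≡ 81 (mod 341)
9^64 ≡ 81^2 = 6561 ≡ 82 (mod 341)
9^128 ≡ 82^2 = 6724 ≡ 245 (mod 341)
9^256 ≡ 245^2 = 60025 ≡ 9 (mod 341)
340 = 256 + 64 + 16 + 4 in binary powers of 2.
So 9^340 ≡ 9 · 82 · 9 · 82 ≡ 67 (mod 341).
Since 67 ≠ 1, base 9 is a Fermat witness: 341 is composite.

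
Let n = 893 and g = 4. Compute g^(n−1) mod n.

61

4^1 ≡ 4 (mod 893)
4^2 ≡ 4^2 = 16 ≡ 16 (mod 893)
4^4 ≡ 16^2 = 256 ≡ 256 (mod 893)
4^8 ≡ 256^2 = 65536 ≡ 347 (mod 893)
4^16 ≡ 347^2 = 120409 ≡ 747 (mod 893)
4^32 ≡ 747^2 = 558009 ≡ 777 (mod 893)
4^64 ≡ 777^2 = 603729 ≡ 61 (mod 893)
4^128 ≡ 61^2 = 3721 ≡ 149 (mod 893)
4^256 ≡ 149^2 = 22201 ≡ 769 (mod 893)
4^512 ≡ 769^2 = 591361 ≡ 195 (mod 893)
892 = 512 + 256 + 64 + 32 + 16 + 8 + 4 in binary powers of 2.
So 4^892 ≡ 195 · 769 · 61 · 777 · 747 · 347 · 256 ≡ 61 (mod 893).
Since 61 ≠ 1, base 4 is a Fermat witness: 893 is composite.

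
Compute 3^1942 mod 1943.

1600

3^1 ≡ 3 (mod 1943)
3^2 ≡ 3^2 = 9 ≡ 9 (mod 1943)
3^4 ≡ 9^2 = 81 ≡ 81 (mod 1943)
3^8 ≡ 81^2 = 6561 ≡ 732 (mod 1943)
3^16 ≡ 732^2 = 535824 ≡ 1499 (mod 1943)
3^32 ≡ 1499^2 = 2247001 ≡ 893 (mod 1943)
3^64 ≡ 893^2 = 797449 ≡ 819 (mod 1943)
3^128 ≡ 819^2 = 670761 ≡ 426 (mod 1943)
3^256 ≡ 426^2 = 181476 ≡ 777 (mod 1943)
3^512 ≡ 777^2 = 603729 ≡ 1399 (mod 1943)
3^1024 ≡ 1399^2 = 1957201 ≡ 600 (mod 1943)
1942 = 1024 + 512 + 256 + 128 + 16 + 4 + 2 in binary powers of 2.
So 3^1942 ≡ 600 · 1399 · 777 · 426 · 1499 · 81 · 9 ≡ 1600 (mod 1943).
Since 1600 ≠ 1, base 3 is a Fermat witness: 1943 is composite.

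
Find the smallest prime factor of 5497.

5497 is odd.
Digit sum 25, not divisible by 3.
Ends in 7: not divisible by 5.
7: 5497 = 7·785 + 2
11: 5497 = 11·499 + 8
13: 5497 = 13·422 + 11
17: 5497 = 17·323 + 6
19: 5497 = 19·289 + 6
23: 5497 = 23·239

23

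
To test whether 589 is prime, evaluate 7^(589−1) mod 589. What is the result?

7^1 ≡ 7 (mod 589)
7^2 ≡ 7^2 = 49 ≡ 49 (mod 589)
7^4 ≡ 49^2 = 2401 ≡ 45 (mod 589)
7^8 ≡ 45^2 = 2025 ≡ 258 (mod 589)
7^16 ≡ 258^2 = 66564 ≡ 7 (mod 589)
7^32 ≡ 7^2 = 49 ≡ 49 (mod 589)
7^64 ≡ 49^2 = 2401 ≡ 45 (mod 589)
7^128 ≡ 45^2 = 2025 ≡ 258 (mod 589)
7^256 ≡ 258^2 = 66564 ≡ 7 (mod 589)
7^512 ≡ 7^2 = 49 ≡ 49 (mod 589)
588 = 512 + 64 + 8 + 4 in binary powers of 2.
So 7^588 ≡ 49 · 45 · 258 · 45 ≡ 343 (mod 589).
Since 343 ≠ 1, base 7 is a Fermat witness: 589 is composite.

343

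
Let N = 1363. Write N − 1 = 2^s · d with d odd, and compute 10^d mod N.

1363 − 1 = 1362 = 2^1 · 681, so d = 681.
10^1 ≡ 10 (mod 1363)
10^2 ≡ 10^2 = 100 ≡ 100 (mod 1363)
10^4 ≡ 100^2 = 10000 ≡ 459 (mod 1363)
10^8 ≡ 459^2 = 210681 ≡ 779 (mod 1363)
10^16 ≡ 779^2 = 606841 ≡ 306 (mod 1363)
10^32 ≡ 306^2 = 93636 ≡ 952 (mod 1363)
10^64 ≡ 952^2 = 906304 ≡ 1272 (mod 1363)
10^128 ≡ 1272^2 = 1617984 ≡ 103 (mod 1363)
10^256 ≡ 103^2 = 10609 ≡ 1068 (mod 1363)
10^512 ≡ 1068^2 = 1140624 ≡ 1156 (mod 1363)
681 = 512 + 128 + 32 + 8 + 1 in binary powers of 2.
So 10^681 ≡ 1156 · 103 · 952 · 779 · 10 ≡ 1265 (mod 1363).
Squaring chain: 1265; never reaches −1, so base 10 is a Miller–Rabin witness that 1363 is composite.

1265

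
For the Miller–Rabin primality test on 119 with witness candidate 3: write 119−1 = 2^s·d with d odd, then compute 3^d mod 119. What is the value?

119 − 1 = 118 = 2^1 · 59, so d = 59.
3^1 ≡ 3 (mod 119)
3^2 ≡ 3^2 = 9 ≡ 9 (mod 119)
3^4 ≡ 9^2 = 81 ≡ 81 (mod 119)
3^8 ≡ 81^2 = 6561 ≡ 16 (mod 119)
3^16 ≡ 16^2 = 256 ≡ 18 (mod 119)
3^32 ≡ 18^2 = 324 ≡ 86 (mod 119)
59 = 32 + 16 + 8 + 2 + 1 in binary powers of 2.
So 3^59 ≡ 86 · 18 · 16 · 9 · 3 ≡ 75 (mod 119).
Squaring chain: 75; never reaches −1, so base 3 is a Miller–Rabin witness that 119 is composite.

75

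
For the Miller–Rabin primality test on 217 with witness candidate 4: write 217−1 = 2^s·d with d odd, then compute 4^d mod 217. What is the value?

78

217 − 1 = 216 = 2^3 · 27, so d = 27.
4^1 ≡ 4 (mod 217)
4^2 ≡ 4^2 = 16 ≡ 16 (mod 217)
4^4 ≡ 16^2 = 256 ≡ 39 (mod 217)
4^8 ≡ 39^2 = 1521 ≡ 2 (mod 217)
4^16 ≡ 2^2 = 4 ≡ 4 (mod 217)
27 = 16 + 8 + 2 + 1 in binary powers of 2.
So 4^27 ≡ 4 · 2 · 16 · 4 ≡ 78 (mod 217).
Squaring chain: 78 → 8 → 64; never reaches −1, so base 4 is a Miller–Rabin witness that 217 is composite.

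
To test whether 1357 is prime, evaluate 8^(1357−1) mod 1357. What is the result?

374

8^1 ≡ 8 (mod 1357)
8^2 ≡ 8^2 = 64 ≡ 64 (mod 1357)
8^4 ≡ 64^2 = 4096 ≡ 25 (mod 1357)
8^8 ≡ 25^2 = 625 ≡ 625 (mod 1357)
8^16 ≡ 625^2 = 390625 ≡ 1166 (mod 1357)
8^32 ≡ 1166^2 = 1359556 ≡ 1199 (mod 1357)
8^64 ≡ 1199^2 = 1437601 ≡ 538 (mod 1357)
8^128 ≡ 538^2 = 289444 ≡ 403 (mod 1357)
8^256 ≡ 403^2 = 162409 ≡ 926 (mod 1357)
8^512 ≡ 926^2 = 857476 ≡ 1209 (mod 1357)
8^1024 ≡ 1209^2 = 1461681 ≡ 192 (mod 1357)
1356 = 1024 + 256 + 64 + 8 + 4 in binary powers of 2.
So 8^1356 ≡ 192 · 926 · 538 · 625 · 25 ≡ 374 (mod 1357).
Since 374 ≠ 1, base 8 is a Fermat witness: 1357 is composite.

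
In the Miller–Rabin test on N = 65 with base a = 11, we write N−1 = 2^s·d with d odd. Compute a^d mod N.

11

65 − 1 = 64 = 2^6 · 1, so d = 1.
11^1 ≡ 11 (mod 65)
1 = 1 in binary powers of 2.
So 11^1 ≡ 11 ≡ 11 (mod 65).
Squaring chain: 11 → 56 → 16 → 61 → 16 → 61; never reaches −1, so base 11 is a Miller–Rabin witness that 65 is composite.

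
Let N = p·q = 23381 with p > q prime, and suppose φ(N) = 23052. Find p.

227

φ(n) = (p−1)(q−1) = n − (p+q) + 1, so p + q = 23381 − 23052 + 1 = 330.
p and q are the roots of t² − 330t + 23381 = 0.
Discriminant: 330² − 4·23381 = 108900 − 93524 = 15376; √15376 = 124.
q = (330 − 124)/2 = 103, p = (330 + 124)/2 = 227.
Check: 103 · 227 = 23381.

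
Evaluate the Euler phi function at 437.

396

Factor: 437 = 19 · 23.
φ(437) = (19−1) · (23−1) = 18 · 22 = 396.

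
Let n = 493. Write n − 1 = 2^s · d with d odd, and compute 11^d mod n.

97

493 − 1 = 492 = 2^2 · 123, so d = 123.
11^1 ≡ 11 (mod 493)
11^2 ≡ 11^2 = 121 ≡ 121 (mod 493)
11^4 ≡ 121^2 = 14641 ≡ 344 (mod 493)
11^8 ≡ 344^2 = 118336 ≡ 16 (mod 493)
11^16 ≡ 16^2 = 256 ≡ 256 (mod 493)
11^32 ≡ 256^2 = 65536 ≡ 460 (mod 493)
11^64 ≡ 460^2 = 211600 ≡ 103 (mod 493)
123 = 64 + 32 + 16 + 8 + 2 + 1 in binary powers of 2.
So 11^123 ≡ 103 · 460 · 256 · 16 · 121 · 11 ≡ 97 (mod 493).
Squaring chain: 97 → 42; never reaches −1, so base 11 is a Miller–Rabin witness that 493 is composite.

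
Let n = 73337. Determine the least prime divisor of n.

11

73337 is odd.
Digit sum 23, not divisible by 3.
Ends in 7: not divisible by 5.
7: 73337 = 7·10476 + 5
11: 73337 = 11·6667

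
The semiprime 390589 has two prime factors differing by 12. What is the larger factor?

631

Since p = q + 12, we have 390589 = q(q + 12), so q² + 12q − 390589 = 0.
Discriminant: 12² + 4·390589 = 144 + 1562356 = 1562500; √1562500 = 1250.
q = (−12 + 1250)/2 = 619, and p = q + 12 = 631.
Check: 619 · 631 = 390589.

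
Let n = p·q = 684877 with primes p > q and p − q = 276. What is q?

701

Since p = q + 276, we have 684877 = q(q + 276), so q² + 276q − 684877 = 0.
Discriminant: 276² + 4·684877 = 76176 + 2739508 = 2815684; √2815684 = 1678.
q = (−276 + 1678)/2 = 701, and p = q + 276 = 977.
Check: 701 · 977 = 684877.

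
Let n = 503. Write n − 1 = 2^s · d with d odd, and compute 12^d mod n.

503 − 1 = 502 = 2^1 · 251, so d = 251.
12^1 ≡ 12 (mod 503)
12^2 ≡ 12^2 = 144 ≡ 144 (mod 503)
12^4 ≡ 144^2 = 20736 ≡ 113 (mod 503)
12^8 ≡ 113^2 = 12769 ≡ 194 (mod 503)
12^16 ≡ 194^2 = 37636 ≡ 414 (mod 503)
12^32 ≡ 414^2 = 171396 ≡ 376 (mod 503)
12^64 ≡ 376^2 = 141376 ≡ 33 (mod 503)
12^128 ≡ 33^2 = 1089 ≡ 83 (mod 503)
251 = 128 + 64 + 32 + 16 + 8 + 2 + 1 in binary powers of 2.
So 12^251 ≡ 83 · 33 · 376 · 414 · 194 · 144 · 12 ≡ 1 (mod 503).
Since 12^d ≡ 1 (mod 503), base 12 does not prove 503 composite.

1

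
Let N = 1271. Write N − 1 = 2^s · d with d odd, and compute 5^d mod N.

893

1271 − 1 = 1270 = 2^1 · 635, so d = 635.
5^1 ≡ 5 (mod 1271)
5^2 ≡ 5^2 = 25 ≡ 25 (mod 1271)
5^4 ≡ 25^2 = 625 ≡ 625 (mod 1271)
5^8 ≡ 625^2 = 390625 ≡ 428 (mod 1271)
5^16 ≡ 428^2 = 183184 ≡ 160 (mod 1271)
5^32 ≡ 160^2 = 25600 ≡ 180 (mod 1271)
5^64 ≡ 180^2 = 32400 ≡ 625 (mod 1271)
5^128 ≡ 625^2 = 390625 ≡ 428 (mod 1271)
5^256 ≡ 428^2 = 183184 ≡ 160 (mod 1271)
5^512 ≡ 160^2 = 25600 ≡ 180 (mod 1271)
635 = 512 + 64 + 32 + 16 + 8 + 2 + 1 in binary powers of 2.
So 5^635 ≡ 180 · 625 · 180 · 160 · 428 · 25 · 5 ≡ 893 (mod 1271).
Squaring chain: 893; never reaches −1, so base 5 is a Miller–Rabin witness that 1271 is composite.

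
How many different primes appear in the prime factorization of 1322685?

6

1322685 = 3^2 · 146965
146965 = 5 · 29393
29393 = 7 · 4199
4199 = 13 · 323
323 = 17 · 19
1322685 = 3^2 · 5 · 7 · 13 · 17 · 19, which has 6 distinct prime factors.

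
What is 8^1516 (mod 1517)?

174

8^1 ≡ 8 (mod 1517)
8^2 ≡ 8^2 = 64 ≡ 64 (mod 1517)
8^4 ≡ 64^2 = 4096 ≡ 1062 (mod 1517)
8^8 ≡ 1062^2 = 1127844 ≡ 713 (mod 1517)
8^16 ≡ 713^2 = 508369 ≡ 174 (mod 1517)
8^32 ≡ 174^2 = 30276 ≡ 1453 (mod 1517)
8^64 ≡ 1453^2 = 2111209 ≡ 1062 (mod 1517)
8^128 ≡ 1062^2 = 1127844 ≡ 713 (mod 1517)
8^256 ≡ 713^2 = 508369 ≡ 174 (mod 1517)
8^512 ≡ 174^2 = 30276 ≡ 1453 (mod 1517)
8^1024 ≡ 1453^2 = 2111209 ≡ 1062 (mod 1517)
1516 = 1024 + 256 + 128 + 64 + 32 + 8 + 4 in binary powers of 2.
So 8^1516 ≡ 1062 · 174 · 713 · 1062 · 1453 · 713 · 1062 ≡ 174 (mod 1517).
Since 174 ≠ 1, base 8 is a Fermat witness: 1517 is composite.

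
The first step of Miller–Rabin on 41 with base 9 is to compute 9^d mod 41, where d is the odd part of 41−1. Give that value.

41 − 1 = 40 = 2^3 · 5, so d = 5.
9^1 ≡ 9 (mod 41)
9^2 ≡ 9^2 = 81 ≡ 40 (mod 41)
9^4 ≡ 40^2 = 1600 ≡ 1 (mod 41)
5 = 4 + 1 in binary powers of 2.
So 9^5 ≡ 1 · 9 ≡ 9 (mod 41).
Squaring chain: 9 → 40 → 1; reaches −1, so base 9 does not prove 41 composite.

9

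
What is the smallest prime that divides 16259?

16259 is odd.
Digit sum 23, not divisible by 3.
Ends in 9: not divisible by 5.
7: 16259 = 7·2322 + 5
11: 16259 = 11·1478 + 1
13: 16259 = 13·1250 + 9
17: 16259 = 17·956 + 7
19: 16259 = 19·855 + 14
23: 16259 = 23·706 + 21
29: 16259 = 29·560 + 19
31: 16259 = 31·524 + 15
37: 16259 = 37·439 + 16
41: 16259 = 41·396 + 23
43: 16259 = 43·378 + 5
47: 16259 = 47·345 + 44
53: 16259 = 53·306 + 41
59: 16259 = 59·275 + 34
61: 16259 = 61·266 + 33
67: 16259 = 67·242 + 45
71: 16259 = 71·229

71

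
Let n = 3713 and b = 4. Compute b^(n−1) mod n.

4^1 ≡ 4 (mod 3713)
4^2 ≡ 4^2 = 16 ≡ 16 (mod 3713)
4^4 ≡ 16^2 = 256 ≡ 256 (mod 3713)
4^8 ≡ 256^2 = 65536 ≡ 2415 (mod 3713)
4^16 ≡ 2415^2 = 5832225 ≡ 2815 (mod 3713)
4^32 ≡ 2815^2 = 7924225 ≡ 683 (mod 3713)
4^64 ≡ 683^2 = 466489 ≡ 2364 (mod 3713)
4^128 ≡ 2364^2 = 5588496 ≡ 431 (mod 3713)
4^256 ≡ 431^2 = 185761 ≡ 111 (mod 3713)
4^512 ≡ 111^2 = 12321 ≡ 1182 (mod 3713)
4^1024 ≡ 1182^2 = 1397124 ≡ 1036 (mod 3713)
4^2048 ≡ 1036^2 = 1073296 ≡ 239 (mod 3713)
3712 = 2048 + 1024 + 512 + 128 in binary powers of 2.
So 4^3712 ≡ 239 · 1036 · 1182 · 431 ≡ 3033 (mod 3713).
Since 3033 ≠ 1, base 4 is a Fermat witness: 3713 is composite.

3033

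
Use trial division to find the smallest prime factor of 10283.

7

10283 is odd.
Digit sum 14, not divisible by 3.
Ends in 3: not divisible by 5.
7: 10283 = 7·1469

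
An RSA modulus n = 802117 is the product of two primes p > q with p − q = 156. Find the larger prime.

Since p = q + 156, we have 802117 = q(q + 156), so q² + 156q − 802117 = 0.
Discriminant: 156² + 4·802117 = 24336 + 3208468 = 3232804; √3232804 = 1798.
q = (−156 + 1798)/2 = 821, and p = q + 156 = 977.
Check: 821 · 977 = 802117.

977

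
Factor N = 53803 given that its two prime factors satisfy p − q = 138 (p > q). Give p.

311

Since p = q + 138, we have 53803 = q(q + 138), so q² + 138q − 53803 = 0.
Discriminant: 138² + 4·53803 = 19044 + 215212 = 234256; √234256 = 484.
q = (−138 + 484)/2 = 173, and p = q + 138 = 311.
Check: 173 · 311 = 53803.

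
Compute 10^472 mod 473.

23

10^1 ≡ 10 (mod 473)
10^2 ≡ 10^2 = 100 ≡ 100 (mod 473)
10^4 ≡ 100^2 = 10000 ≡ 67 (mod 473)
10^8 ≡ 67^2 = 4489 ≡ 232 (mod 473)
10^16 ≡ 232^2 = 53824 ≡ 375 (mod 473)
10^32 ≡ 375^2 = 140625 ≡ 144 (mod 473)
10^64 ≡ 144^2 = 20736 ≡ 397 (mod 473)
10^128 ≡ 397^2 = 157609 ≡ 100 (mod 473)
10^256 ≡ 100^2 = 10000 ≡ 67 (mod 473)
472 = 256 + 128 + 64 + 16 + 8 in binary powers of 2.
So 10^472 ≡ 67 · 100 · 397 · 375 · 232 ≡ 23 (mod 473).
Since 23 ≠ 1, base 10 is a Fermat witness: 473 is composite.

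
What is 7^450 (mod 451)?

419

7^1 ≡ 7 (mod 451)
7^2 ≡ 7^2 = 49 ≡ 49 (mod 451)
7^4 ≡ 49^2 = 2401 ≡ 146 (mod 451)
7^8 ≡ 146^2 = 21316 ≡ 119 (mod 451)
7^16 ≡ 119^2 = 14161 ≡ 180 (mod 451)
7^32 ≡ 180^2 = 32400 ≡ 379 (mod 451)
7^64 ≡ 379^2 = 143641 ≡ 223 (mod 451)
7^128 ≡ 223^2 = 49729 ≡ 119 (mod 451)
7^256 ≡ 119^2 = 14161 ≡ 180 (mod 451)
450 = 256 + 128 + 64 + 2 in binary powers of 2.
So 7^450 ≡ 180 · 119 · 223 · 49 ≡ 419 (mod 451).
Since 419 ≠ 1, base 7 is a Fermat witness: 451 is composite.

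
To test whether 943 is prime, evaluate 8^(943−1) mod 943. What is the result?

679

8^1 ≡ 8 (mod 943)
8^2 ≡ 8^2 = 64 ≡ 64 (mod 943)
8^4 ≡ 64^2 = 4096 ≡ 324 (mod 943)
8^8 ≡ 324^2 = 104976 ≡ 303 (mod 943)
8^16 ≡ 303^2 = 91809 ≡ 338 (mod 943)
8^32 ≡ 338^2 = 114244 ≡ 141 (mod 943)
8^64 ≡ 141^2 = 19881 ≡ 78 (mod 943)
8^128 ≡ 78^2 = 6084 ≡ 426 (mod 943)
8^256 ≡ 426^2 = 181476 ≡ 420 (mod 943)
8^512 ≡ 420^2 = 176400 ≡ 59 (mod 943)
942 = 512 + 256 + 128 + 32 + 8 + 4 + 2 in binary powers of 2.
So 8^942 ≡ 59 · 420 · 426 · 141 · 303 · 324 · 64 ≡ 679 (mod 943).
Since 679 ≠ 1, base 8 is a Fermat witness: 943 is composite.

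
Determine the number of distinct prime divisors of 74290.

5

74290 = 2 · 37145
37145 = 5 · 7429
7429 = 17 · 437
437 = 19 · 23
74290 = 2 · 5 · 17 · 19 · 23, which has 5 distinct prime factors.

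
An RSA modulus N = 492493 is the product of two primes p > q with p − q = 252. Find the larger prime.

Since p = q + 252, we have 492493 = q(q + 252), so q² + 252q − 492493 = 0.
Discriminant: 252² + 4·492493 = 63504 + 1969972 = 2033476; √2033476 = 1426.
q = (−252 + 1426)/2 = 587, and p = q + 252 = 839.
Check: 587 · 839 = 492493.

839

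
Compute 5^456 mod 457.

1

5^1 ≡ 5 (mod 457)
5^2 ≡ 5^2 = 25 ≡ 25 (mod 457)
5^4 ≡ 25^2 = 625 ≡ 168 (mod 457)
5^8 ≡ 168^2 = 28224 ≡ 347 (mod 457)
5^16 ≡ 347^2 = 120409 ≡ 218 (mod 457)
5^32 ≡ 218^2 = 47524 ≡ 453 (mod 457)
5^64 ≡ 453^2 = 205209 ≡ 16 (mod 457)
5^128 ≡ 16^2 = 256 ≡ 256 (mod 457)
5^256 ≡ 256^2 = 65536 ≡ 185 (mod 457)
456 = 256 + 128 + 64 + 8 in binary powers of 2.
So 5^456 ≡ 185 · 256 · 16 · 347 ≡ 1 (mod 457).
Since the result is 1, base 5 gives no evidence that 457 is composite.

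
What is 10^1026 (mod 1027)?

482

10^1 ≡ 10 (mod 1027)
10^2 ≡ 10^2 = 100 ≡ 100 (mod 1027)
10^4 ≡ 100^2 = 10000 ≡ 757 (mod 1027)
10^8 ≡ 757^2 = 573049 ≡ 1010 (mod 1027)
10^16 ≡ 1010^2 = 1020100 ≡ 289 (mod 1027)
10^32 ≡ 289^2 = 83521 ≡ 334 (mod 1027)
10^64 ≡ 334^2 = 111556 ≡ 640 (mod 1027)
10^128 ≡ 640^2 = 409600 ≡ 854 (mod 1027)
10^256 ≡ 854^2 = 729316 ≡ 146 (mod 1027)
10^512 ≡ 146^2 = 21316 ≡ 776 (mod 1027)
10^1024 ≡ 776^2 = 602176 ≡ 354 (mod 1027)
1026 = 1024 + 2 in binary powers of 2.
So 10^1026 ≡ 354 · 100 ≡ 482 (mod 1027).
Since 482 ≠ 1, base 10 is a Fermat witness: 1027 is composite.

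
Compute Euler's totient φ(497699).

Factor: 497699 = 41 · 61 · 199.
φ(497699) = (41−1) · (61−1) · (199−1) = 40 · 60 · 198 = 475200.

475200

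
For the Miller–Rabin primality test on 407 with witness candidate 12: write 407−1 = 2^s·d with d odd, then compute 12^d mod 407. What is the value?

407 − 1 = 406 = 2^1 · 203, so d = 203.
12^1 ≡ 12 (mod 407)
12^2 ≡ 12^2 = 144 ≡ 144 (mod 407)
12^4 ≡ 144^2 = 20736 ≡ 386 (mod 407)
12^8 ≡ 386^2 = 148996 ≡ 34 (mod 407)
12^16 ≡ 34^2 = 1156 ≡ 342 (mod 407)
12^32 ≡ 342^2 = 116964 ≡ 155 (mod 407)
12^64 ≡ 155^2 = 24025 ≡ 12 (mod 407)
12^128 ≡ 12^2 = 144 ≡ 144 (mod 407)
203 = 128 + 64 + 8 + 2 + 1 in binary powers of 2.
So 12^203 ≡ 144 · 12 · 34 · 144 · 12 ≡ 155 (mod 407).
Squaring chain: 155; never reaches −1, so base 12 is a Miller–Rabin witness that 407 is composite.

155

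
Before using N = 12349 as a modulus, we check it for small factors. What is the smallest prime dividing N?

12349 is odd.
Digit sum 19, not divisible by 3.
Ends in 9: not divisible by 5.
7: 12349 = 7·1764 + 1
11: 12349 = 11·1122 + 7
13: 12349 = 13·949 + 12
17: 12349 = 17·726 + 7
19: 12349 = 19·649 + 18
23: 12349 = 23·536 + 21
29: 12349 = 29·425 + 24
31: 12349 = 31·398 + 11
37: 12349 = 37·333 + 28
41: 12349 = 41·301 + 8
43: 12349 = 43·287 + 8
47: 12349 = 47·262 + 35
53: 12349 = 53·233

53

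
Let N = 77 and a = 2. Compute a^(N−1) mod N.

9

2^1 ≡ 2 (mod 77)
2^2 ≡ 2^2 = 4 ≡ 4 (mod 77)
2^4 ≡ 4^2 = 16 ≡ 16 (mod 77)
2^8 ≡ 16^2 = 256 ≡ 25 (mod 77)
2^16 ≡ 25^2 = 625 ≡ 9 (mod 77)
2^32 ≡ 9^2 = 81 ≡ 4 (mod 77)
2^64 ≡ 4^2 = 16 ≡ 16 (mod 77)
76 = 64 + 8 + 4 in binary powers of 2.
So 2^76 ≡ 16 · 25 · 16 ≡ 9 (mod 77).
Since 9 ≠ 1, base 2 is a Fermat witness: 77 is composite.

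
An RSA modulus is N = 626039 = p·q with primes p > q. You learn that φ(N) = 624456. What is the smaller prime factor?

757

φ(n) = (p−1)(q−1) = n − (p+q) + 1, so p + q = 626039 − 624456 + 1 = 1584.
p and q are the roots of t² − 1584t + 626039 = 0.
Discriminant: 1584² − 4·626039 = 2509056 − 2504156 = 4900; √4900 = 70.
q = (1584 − 70)/2 = 757, p = (1584 + 70)/2 = 827.
Check: 757 · 827 = 626039.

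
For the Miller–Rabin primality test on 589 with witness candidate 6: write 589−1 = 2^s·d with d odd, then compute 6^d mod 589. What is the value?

589 − 1 = 588 = 2^2 · 147, so d = 147.
6^1 ≡ 6 (mod 589)
6^2 ≡ 6^2 = 36 ≡ 36 (mod 589)
6^4 ≡ 36^2 = 1296 ≡ 118 (mod 589)
6^8 ≡ 118^2 = 13924 ≡ 377 (mod 589)
6^16 ≡ 377^2 = 142129 ≡ 180 (mod 589)
6^32 ≡ 180^2 = 32400 ≡ 5 (mod 589)
6^64 ≡ 5^2 = 25 ≡ 25 (mod 589)
6^128 ≡ 25^2 = 625 ≡ 36 (mod 589)
147 = 128 + 16 + 2 + 1 in binary powers of 2.
So 6^147 ≡ 36 · 180 · 36 · 6 ≡ 216 (mod 589).
Squaring chain: 216 → 125; never reaches −1, so base 6 is a Miller–Rabin witness that 589 is composite.

216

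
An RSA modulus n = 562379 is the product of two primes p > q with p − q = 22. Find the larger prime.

761

Since p = q + 22, we have 562379 = q(q + 22), so q² + 22q − 562379 = 0.
Discriminant: 22² + 4·562379 = 484 + 2249516 = 2250000; √2250000 = 1500.
q = (−22 + 1500)/2 = 739, and p = q + 22 = 761.
Check: 739 · 761 = 562379.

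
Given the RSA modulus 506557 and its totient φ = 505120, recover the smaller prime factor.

φ(n) = (p−1)(q−1) = n − (p+q) + 1, so p + q = 506557 − 505120 + 1 = 1438.
p and q are the roots of t² − 1438t + 506557 = 0.
Discriminant: 1438² − 4·506557 = 2067844 − 2026228 = 41616; √41616 = 204.
q = (1438 − 204)/2 = 617, p = (1438 + 204)/2 = 821.
Check: 617 · 821 = 506557.

617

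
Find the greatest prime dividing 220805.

220805 = 5 · 44161
44161 = 13 · 3397
3397 = 43 · 79
79 is prime.
So 220805 = 5 · 13 · 43 · 79; the largest prime factor is 79.

79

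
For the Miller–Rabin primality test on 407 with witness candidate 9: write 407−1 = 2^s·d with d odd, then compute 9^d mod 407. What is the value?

407 − 1 = 406 = 2^1 · 203, so d = 203.
9^1 ≡ 9 (mod 407)
9^2 ≡ 9^2 = 81 ≡ 81 (mod 407)
9^4 ≡ 81^2 = 6561 ≡ 49 (mod 407)
9^8 ≡ 49^2 = 2401 ≡ 366 (mod 407)
9^16 ≡ 366^2 = 133956 ≡ 53 (mod 407)
9^32 ≡ 53^2 = 2809 ≡ 367 (mod 407)
9^64 ≡ 367^2 = 134689 ≡ 379 (mod 407)
9^128 ≡ 379^2 = 143641 ≡ 377 (mod 407)
203 = 128 + 64 + 8 + 2 + 1 in binary powers of 2.
So 9^203 ≡ 377 · 379 · 366 · 81 · 9 ≡ 256 (mod 407).
Squaring chain: 256; never reaches −1, so base 9 is a Miller–Rabin witness that 407 is composite.

256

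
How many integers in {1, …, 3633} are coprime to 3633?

2064

Factor: 3633 = 3 · 7 · 173.
φ(3633) = (3−1) · (7−1) · (173−1) = 2 · 6 · 172 = 2064.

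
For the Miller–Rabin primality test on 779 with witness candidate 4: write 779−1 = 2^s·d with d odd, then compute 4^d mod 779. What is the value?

779 − 1 = 778 = 2^1 · 389, so d = 389.
4^1 ≡ 4 (mod 779)
4^2 ≡ 4^2 = 16 ≡ 16 (mod 779)
4^4 ≡ 16^2 = 256 ≡ 256 (mod 779)
4^8 ≡ 256^2 = 65536 ≡ 100 (mod 779)
4^16 ≡ 100^2 = 10000 ≡ 652 (mod 779)
4^32 ≡ 652^2 = 425104 ≡ 549 (mod 779)
4^64 ≡ 549^2 = 301401 ≡ 707 (mod 779)
4^128 ≡ 707^2 = 499849 ≡ 510 (mod 779)
4^256 ≡ 510^2 = 260100 ≡ 693 (mod 779)
389 = 256 + 128 + 4 + 1 in binary powers of 2.
So 4^389 ≡ 693 · 510 · 256 · 4 ≡ 605 (mod 779).
Squaring chain: 605; never reaches −1, so base 4 is a Miller–Rabin witness that 779 is composite.

605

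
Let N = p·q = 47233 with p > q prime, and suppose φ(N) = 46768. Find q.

149

φ(n) = (p−1)(q−1) = n − (p+q) + 1, so p + q = 47233 − 46768 + 1 = 466.
p and q are the roots of t² − 466t + 47233 = 0.
Discriminant: 466² − 4·47233 = 217156 − 188932 = 28224; √28224 = 168.
q = (466 − 168)/2 = 149, p = (466 + 168)/2 = 317.
Check: 149 · 317 = 47233.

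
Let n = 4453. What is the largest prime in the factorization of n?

73

4453 = 61 · 73
73 is prime.
So 4453 = 61 · 73; the largest prime factor is 73.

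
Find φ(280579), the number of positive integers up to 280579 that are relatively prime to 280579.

Factor: 280579 = 13 · 113 · 191.
φ(280579) = (13−1) · (113−1) · (191−1) = 12 · 112 · 190 = 255360.

255360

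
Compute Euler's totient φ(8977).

Factor: 8977 = 47 · 191.
φ(8977) = (47−1) · (191−1) = 46 · 190 = 8740.

8740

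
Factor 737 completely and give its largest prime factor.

67

737 = 11 · 67
67 is prime.
So 737 = 11 · 67; the largest prime factor is 67.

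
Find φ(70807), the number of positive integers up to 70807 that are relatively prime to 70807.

62400

Factor: 70807 = 11 · 41 · 157.
φ(70807) = (11−1) · (41−1) · (157−1) = 10 · 40 · 156 = 62400.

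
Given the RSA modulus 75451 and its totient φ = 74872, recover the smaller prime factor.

φ(n) = (p−1)(q−1) = n − (p+q) + 1, so p + q = 75451 − 74872 + 1 = 580.
p and q are the roots of t² − 580t + 75451 = 0.
Discriminant: 580² − 4·75451 = 336400 − 301804 = 34596; √34596 = 186.
q = (580 − 186)/2 = 197, p = (580 + 186)/2 = 383.
Check: 197 · 383 = 75451.

197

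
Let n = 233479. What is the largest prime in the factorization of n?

233479 = 29 · 8051
8051 = 83 · 97
97 is prime.
So 233479 = 29 · 83 · 97; the largest prime factor is 97.

97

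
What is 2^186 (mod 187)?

174

2^1 ≡ 2 (mod 187)
2^2 ≡ 2^2 = 4 ≡ 4 (mod 187)
2^4 ≡ 4^2 = 16 ≡ 16 (mod 187)
2^8 ≡ 16^2 = 256 ≡ 69 (mod 187)
2^16 ≡ 69^2 = 4761 ≡ 86 (mod 187)
2^32 ≡ 86^2 = 7396 ≡ 103 (mod 187)
2^64 ≡ 103^2 = 10609 ≡ 137 (mod 187)
2^128 ≡ 137^2 = 18769 ≡ 69 (mod 187)
186 = 128 + 32 + 16 + 8 + 2 in binary powers of 2.
So 2^186 ≡ 69 · 103 · 86 · 69 · 4 ≡ 174 (mod 187).
Since 174 ≠ 1, base 2 is a Fermat witness: 187 is composite.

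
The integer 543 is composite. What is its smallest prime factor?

543 is odd.
Digit sum 12, divisible by 3.

3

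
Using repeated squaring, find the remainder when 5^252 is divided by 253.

124

5^1 ≡ 5 (mod 253)
5^2 ≡ 5^2 = 25 ≡ 25 (mod 253)
5^4 ≡ 25^2 = 625 ≡ 119 (mod 253)
5^8 ≡ 119^2 = 14161 ≡ 246 (mod 253)
5^16 ≡ 246^2 = 60516 ≡ 49 (mod 253)
5^32 ≡ 49^2 = 2401 ≡ 124 (mod 253)
5^64 ≡ 124^2 = 15376 ≡ 196 (mod 253)
5^128 ≡ 196^2 = 38416 ≡ 213 (mod 253)
252 = 128 + 64 + 32 + 16 + 8 + 4 in binary powers of 2.
So 5^252 ≡ 213 · 196 · 124 · 49 · 246 · 119 ≡ 124 (mod 253).
Since 124 ≠ 1, base 5 is a Fermat witness: 253 is composite.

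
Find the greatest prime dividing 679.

97

679 = 7 · 97
97 is prime.
So 679 = 7 · 97; the largest prime factor is 97.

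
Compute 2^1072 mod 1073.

2^1 ≡ 2 (mod 1073)
2^2 ≡ 2^2 = 4 ≡ 4 (mod 1073)
2^4 ≡ 4^2 = 16 ≡ 16 (mod 1073)
2^8 ≡ 16^2 = 256 ≡ 256 (mod 1073)
2^16 ≡ 256^2 = 65536 ≡ 83 (mod 1073)
2^32 ≡ 83^2 = 6889 ≡ 451 (mod 1073)
2^64 ≡ 451^2 = 203401 ≡ 604 (mod 1073)
2^128 ≡ 604^2 = 364816 ≡ 1069 (mod 1073)
2^256 ≡ 1069^2 = 1142761 ≡ 16 (mod 1073)
2^512 ≡ 16^2 = 256 ≡ 256 (mod 1073)
2^1024 ≡ 256^2 = 65536 ≡ 83 (mod 1073)
1072 = 1024 + 32 + 16 in binary powers of 2.
So 2^1072 ≡ 83 · 451 · 83 ≡ 604 (mod 1073).
Since 604 ≠ 1, base 2 is a Fermat witness: 1073 is composite.

604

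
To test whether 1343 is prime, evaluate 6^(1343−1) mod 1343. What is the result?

6^1 ≡ 6 (mod 1343)
6^2 ≡ 6^2 = 36 ≡ 36 (mod 1343)
6^4 ≡ 36^2 = 1296 ≡ 1296 (mod 1343)
6^8 ≡ 1296^2 = 1679616 ≡ 866 (mod 1343)
6^16 ≡ 866^2 = 749956 ≡ 562 (mod 1343)
6^32 ≡ 562^2 = 315844 ≡ 239 (mod 1343)
6^64 ≡ 239^2 = 57121 ≡ 715 (mod 1343)
6^128 ≡ 715^2 = 511225 ≡ 885 (mod 1343)
6^256 ≡ 885^2 = 783225 ≡ 256 (mod 1343)
6^512 ≡ 256^2 = 65536 ≡ 1072 (mod 1343)
6^1024 ≡ 1072^2 = 1149184 ≡ 919 (mod 1343)
1342 = 1024 + 256 + 32 + 16 + 8 + 4 + 2 in binary powers of 2.
So 6^1342 ≡ 919 · 256 · 239 · 562 · 866 · 1296 · 36 ≡ 9 (mod 1343).
Since 9 ≠ 1, base 6 is a Fermat witness: 1343 is composite.

9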